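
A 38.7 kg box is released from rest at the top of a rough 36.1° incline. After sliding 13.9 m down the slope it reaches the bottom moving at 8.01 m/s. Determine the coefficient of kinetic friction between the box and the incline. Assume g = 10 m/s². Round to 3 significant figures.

mgh = ½mv² + μ_k (mg cosθ) L, with h = L sinθ
mgL sinθ = 3169.5 J; ½mv² = 1241.5 J
W_f = 3169.5 − 1241.5 = 1928 J
μ_k = W_f/(mg cosθ · L) = 1928/(312.7 × 13.9) = 0.4436

μ_k = 0.444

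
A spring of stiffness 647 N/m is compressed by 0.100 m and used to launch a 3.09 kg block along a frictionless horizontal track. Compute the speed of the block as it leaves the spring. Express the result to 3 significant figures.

Spring PE converts entirely to kinetic energy: ½kx² = ½mv²
v = x√(k/m) = 0.100 × √(647/3.09) = 1.447 m/s

v = 1.45 m/s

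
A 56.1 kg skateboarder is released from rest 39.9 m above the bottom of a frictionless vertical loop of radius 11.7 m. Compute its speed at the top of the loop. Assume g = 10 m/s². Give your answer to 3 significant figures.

v = 18.2 m/s

Energy conservation: mgh = ½mv_top² + mg(2r)
v_top² = 2g(h − 2r) = 2(10)(39.9 − 23.40) = 330.0
v_top = 18.17 m/s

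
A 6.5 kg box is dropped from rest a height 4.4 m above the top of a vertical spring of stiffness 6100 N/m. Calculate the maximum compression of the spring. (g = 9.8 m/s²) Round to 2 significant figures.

Take the reference level at the top of the uncompressed spring. At max compression the box has fallen H + x and is momentarily at rest:
mg(H + x) = ½kx²
½(6100)x² − (6.5)(9.8)x − (6.5)(9.8)(4.4) = 0
3050x² − 63.70x − 280.3 = 0
x = [63.70 + √(4058 + 3.4194e+06)]/(2 × 3050) = 0.3138 m

x = 0.31 m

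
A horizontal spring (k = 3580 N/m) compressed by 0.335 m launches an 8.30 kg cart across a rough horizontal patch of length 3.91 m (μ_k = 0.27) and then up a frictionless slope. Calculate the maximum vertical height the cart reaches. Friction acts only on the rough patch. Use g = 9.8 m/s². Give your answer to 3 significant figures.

Spring energy: E₀ = ½kx² = ½(3580)(0.335)² = 200.88 J
Friction: W_f = μ_k mg d = (0.27)(8.30)(9.8)(3.91) = 85.87 J
Energy at base of ramp: E = 200.88 − 85.87 = 115.01 J
At max height all remaining energy is PE: mgh = E ⇒ h = E/(mg) = 115.01/(8.30 × 9.8) = 1.414 m

h = 1.41 m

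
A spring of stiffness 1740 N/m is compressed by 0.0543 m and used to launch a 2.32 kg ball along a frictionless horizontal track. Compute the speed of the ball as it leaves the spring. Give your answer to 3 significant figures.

Conservation of energy: ½kx² = ½mv²
v = x√(k/m) = 0.0543 × √(1740/2.32) = 1.487 m/s

v = 1.49 m/s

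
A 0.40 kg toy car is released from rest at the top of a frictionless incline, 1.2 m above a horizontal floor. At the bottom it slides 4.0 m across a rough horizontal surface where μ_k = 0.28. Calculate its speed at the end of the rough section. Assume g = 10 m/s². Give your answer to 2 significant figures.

Energy bookkeeping (friction removes W_f = μ_k N d):
mgh = ½mv² + μ_k m g d
W_f = μ_k mg d = (0.28)(0.40)(10)(4.0) = 4.480 J
½mv² = mgh − W_f = 4.8000 − 4.480 = 0.32000 J
v = √(2 × 0.32000/0.40) = 1.265 m/s

v = 1.3 m/s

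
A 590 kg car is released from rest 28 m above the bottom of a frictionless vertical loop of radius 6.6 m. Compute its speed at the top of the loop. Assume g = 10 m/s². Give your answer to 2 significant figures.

Energy conservation: mgh = ½mv_top² + mg(2r)
v_top² = 2g(h − 2r) = 2(10)(28 − 13.20) = 296.0
v_top = 17.20 m/s

v = 17 m/s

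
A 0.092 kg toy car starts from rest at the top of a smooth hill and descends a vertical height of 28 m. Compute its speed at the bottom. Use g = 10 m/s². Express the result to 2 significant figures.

v = 24 m/s

Equating total energy at the two states: mgh = ½mv²
v = √(2gh) = √(2 × 10 × 28) = √560.00 = 23.66 m/s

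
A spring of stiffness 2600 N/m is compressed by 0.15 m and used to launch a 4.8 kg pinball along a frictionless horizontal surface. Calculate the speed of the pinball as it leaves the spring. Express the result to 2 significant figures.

v = 3.5 m/s

Conservation of energy: ½kx² = ½mv²
v = x√(k/m) = 0.15 × √(2600/4.8) = 3.491 m/s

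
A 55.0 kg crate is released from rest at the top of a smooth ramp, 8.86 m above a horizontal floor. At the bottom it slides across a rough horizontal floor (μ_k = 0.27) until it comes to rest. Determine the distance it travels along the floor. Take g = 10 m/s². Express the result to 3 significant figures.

Applying the work–energy principle:
At rest all PE has been dissipated by friction: mgh = μ_k m g d
d = h/μ_k = 8.86/0.27 = 32.81 m

d = 32.8 m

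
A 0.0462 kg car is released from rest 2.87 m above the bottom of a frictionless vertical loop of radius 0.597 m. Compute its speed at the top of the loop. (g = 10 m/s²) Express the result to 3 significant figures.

Energy conservation: mgh = ½mv_top² + mg(2r)
v_top² = 2g(h − 2r) = 2(10)(2.87 − 1.194) = 33.52
v_top = 5.790 m/s

v = 5.79 m/s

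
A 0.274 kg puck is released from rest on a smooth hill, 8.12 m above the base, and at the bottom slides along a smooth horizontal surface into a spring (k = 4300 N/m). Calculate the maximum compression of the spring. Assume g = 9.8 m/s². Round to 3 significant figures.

Energy conservation (no friction) from release to max compression: mgh = ½kx²
x = √(2mgh/k) = √(2 × 0.274 × 9.8 × 8.12 / 4300) = 0.1007 m

x = 0.101 m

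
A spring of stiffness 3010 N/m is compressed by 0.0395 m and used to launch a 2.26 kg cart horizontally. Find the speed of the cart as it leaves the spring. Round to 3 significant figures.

v = 1.44 m/s

Conservation of energy: ½kx² = ½mv²
v = x√(k/m) = 0.0395 × √(3010/2.26) = 1.442 m/s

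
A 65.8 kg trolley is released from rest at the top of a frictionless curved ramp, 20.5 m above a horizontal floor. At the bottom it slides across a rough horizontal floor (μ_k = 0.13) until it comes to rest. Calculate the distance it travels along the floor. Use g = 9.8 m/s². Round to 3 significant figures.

Energy bookkeeping (friction removes W_f = μ_k N d):
At rest all PE has been dissipated by friction: mgh = μ_k m g d
d = h/μ_k = 20.5/0.13 = 157.7 m

d = 158 m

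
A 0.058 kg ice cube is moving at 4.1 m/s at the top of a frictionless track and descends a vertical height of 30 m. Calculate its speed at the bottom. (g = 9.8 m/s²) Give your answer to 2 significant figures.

Equating total energy at the two states: ½mv₀² + mgh = ½mv²
v² = v₀² + 2gh = (4.1)² + 2(9.8)(30) = 604.81
v = √604.81 = 24.59 m/s

v = 25 m/s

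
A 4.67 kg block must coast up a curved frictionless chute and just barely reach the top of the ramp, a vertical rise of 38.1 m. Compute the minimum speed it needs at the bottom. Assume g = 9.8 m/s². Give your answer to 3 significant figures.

At the top it is momentarily at rest, so all KE converts to PE: ½mv² = mgh
v = √(2gh) = √(2 × 9.8 × 38.1) = 27.33 m/s

v = 27.3 m/s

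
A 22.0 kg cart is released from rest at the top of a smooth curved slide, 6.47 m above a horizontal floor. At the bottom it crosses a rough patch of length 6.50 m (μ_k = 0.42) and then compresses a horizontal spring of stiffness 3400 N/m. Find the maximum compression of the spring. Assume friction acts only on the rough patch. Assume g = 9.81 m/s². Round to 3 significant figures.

x = 0.689 m

Initial energy: E₁ = mgh = (22.0)(9.81)(6.47) = 1396.4 J
Friction removes W_f = μ_k mg d = (0.42)(22.0)(9.81)(6.50) = 589.2 J
Energy reaching the spring: E = 1396.4 − 589.2 = 807.17 J
At max compression ½kx² = E ⇒ x = √(2E/k) = √(2 × 807.17/3400) = 0.6891 m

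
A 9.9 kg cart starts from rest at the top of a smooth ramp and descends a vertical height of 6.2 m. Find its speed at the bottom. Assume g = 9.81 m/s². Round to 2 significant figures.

Energy conservation between the two points: mgh = ½mv²
v = √(2gh) = √(2 × 9.81 × 6.2) = √121.64 = 11.03 m/s

v = 11 m/s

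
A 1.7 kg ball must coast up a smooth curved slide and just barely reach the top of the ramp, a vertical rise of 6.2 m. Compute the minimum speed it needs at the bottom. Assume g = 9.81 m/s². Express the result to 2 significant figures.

At the top it is momentarily at rest, so all KE converts to PE: ½mv² = mgh
v = √(2gh) = √(2 × 9.81 × 6.2) = 11.03 m/s

v = 11 m/s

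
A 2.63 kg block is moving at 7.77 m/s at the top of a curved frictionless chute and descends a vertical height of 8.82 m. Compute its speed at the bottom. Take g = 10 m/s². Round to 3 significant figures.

v = 15.4 m/s

Energy conservation between the two points: ½mv₀² + mgh = ½mv²
v² = v₀² + 2gh = (7.77)² + 2(10)(8.82) = 236.77
v = √236.77 = 15.39 m/s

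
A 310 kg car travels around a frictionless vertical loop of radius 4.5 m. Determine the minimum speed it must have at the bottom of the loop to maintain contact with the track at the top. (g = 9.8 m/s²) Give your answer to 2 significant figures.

v = 15 m/s

At the top: mg = mv_top²/r ⇒ v_top² = gr = 44.10 m²/s²
Energy from bottom to top (height 2r): ½mv_bot² = ½mv_top² + mg(2r)
v_bot² = gr + 4gr = 5gr = 220.5
v_bot = √(5gr) = 14.85 m/s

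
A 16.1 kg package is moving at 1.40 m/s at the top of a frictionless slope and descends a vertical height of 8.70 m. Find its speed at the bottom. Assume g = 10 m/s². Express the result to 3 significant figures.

v = 13.3 m/s

Energy conservation between the two points: ½mv₀² + mgh = ½mv²
v² = v₀² + 2gh = (1.40)² + 2(10)(8.70) = 175.96
v = √175.96 = 13.26 m/s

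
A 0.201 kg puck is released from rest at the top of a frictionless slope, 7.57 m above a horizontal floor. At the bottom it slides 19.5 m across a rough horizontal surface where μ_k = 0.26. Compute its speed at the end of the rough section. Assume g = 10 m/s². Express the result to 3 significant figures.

v = 7.07 m/s

Energy at the top = energy at the end + work done against friction:
mgh = ½mv² + μ_k m g d
W_f = μ_k mg d = (0.26)(0.201)(10)(19.5) = 10.19 J
½mv² = mgh − W_f = 15.216 − 10.19 = 5.0250 J
v = √(2 × 5.0250/0.201) = 7.071 m/s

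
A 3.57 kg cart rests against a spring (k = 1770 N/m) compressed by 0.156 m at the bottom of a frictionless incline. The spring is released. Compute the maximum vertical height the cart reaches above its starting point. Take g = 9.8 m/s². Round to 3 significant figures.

h = 0.616 m

At maximum height the cart is at rest, so ½kx² = mgh
h = kx²/(2mg) = (1770)(0.156)²/(2 × 3.57 × 9.8) = 0.6156 m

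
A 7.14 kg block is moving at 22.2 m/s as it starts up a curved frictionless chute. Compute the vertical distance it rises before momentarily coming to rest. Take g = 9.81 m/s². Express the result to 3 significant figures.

By energy conservation, ½mv² = mgh
h = v²/(2g) = 22.2²/(2 × 9.81) = 25.12 m

h = 25.1 m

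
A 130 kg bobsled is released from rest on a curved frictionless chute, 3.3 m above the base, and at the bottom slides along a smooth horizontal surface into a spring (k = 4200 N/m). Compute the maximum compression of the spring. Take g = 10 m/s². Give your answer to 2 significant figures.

x = 1.4 m

Energy conservation (no friction) from release to max compression: mgh = ½kx²
x = √(2mgh/k) = √(2 × 130 × 10 × 3.3 / 4200) = 1.429 m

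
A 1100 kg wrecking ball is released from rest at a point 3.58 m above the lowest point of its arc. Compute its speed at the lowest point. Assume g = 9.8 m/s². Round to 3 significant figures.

v = 8.38 m/s

Equating total energy at the two states: mgh = ½mv²
The mass cancels from both sides.
v = √(2gh) = √(2 × 9.8 × 3.58) = √70.168 = 8.377 m/s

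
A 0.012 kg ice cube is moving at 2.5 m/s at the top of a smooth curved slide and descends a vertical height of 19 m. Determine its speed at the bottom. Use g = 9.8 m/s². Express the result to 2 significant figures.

Equating total energy at the two states: ½mv₀² + mgh = ½mv²
The mass cancels from both sides.
v² = v₀² + 2gh = (2.5)² + 2(9.8)(19) = 378.65
v = √378.65 = 19.46 m/s

v = 19 m/s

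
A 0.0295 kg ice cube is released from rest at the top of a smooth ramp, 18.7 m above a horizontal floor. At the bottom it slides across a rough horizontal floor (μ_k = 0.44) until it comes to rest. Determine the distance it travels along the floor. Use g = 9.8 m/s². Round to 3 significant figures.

Applying the work–energy principle:
At rest all PE has been dissipated by friction: mgh = μ_k m g d
d = h/μ_k = 18.7/0.44 = 42.50 m

d = 42.5 m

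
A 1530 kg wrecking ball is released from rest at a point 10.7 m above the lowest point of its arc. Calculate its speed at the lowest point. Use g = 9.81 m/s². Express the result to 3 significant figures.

v = 14.5 m/s

Mechanical energy is conserved (no friction): mgh = ½mv²
v = √(2gh) = √(2 × 9.81 × 10.7) = √209.93 = 14.49 m/s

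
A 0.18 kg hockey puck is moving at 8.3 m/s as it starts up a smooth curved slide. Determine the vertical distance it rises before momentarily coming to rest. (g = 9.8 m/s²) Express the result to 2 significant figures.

Setting KE at the bottom equal to PE gained: ½mv² = mgh
h = v²/(2g) = 8.3²/(2 × 9.8) = 3.515 m

h = 3.5 m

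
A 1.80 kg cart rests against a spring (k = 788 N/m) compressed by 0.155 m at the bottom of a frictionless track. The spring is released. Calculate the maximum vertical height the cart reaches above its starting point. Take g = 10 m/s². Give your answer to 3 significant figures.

At maximum height the cart is at rest, so ½kx² = mgh
h = kx²/(2mg) = (788)(0.155)²/(2 × 1.80 × 10) = 0.5259 m

h = 0.526 m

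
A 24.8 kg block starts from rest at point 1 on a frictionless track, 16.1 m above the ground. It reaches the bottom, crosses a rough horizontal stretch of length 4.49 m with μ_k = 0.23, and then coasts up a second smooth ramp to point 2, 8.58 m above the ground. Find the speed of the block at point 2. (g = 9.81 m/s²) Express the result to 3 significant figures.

Energy at 1: mgh₁ = (24.8)(9.81)(16.1) = 3916.9 J
Friction loss: W_f = μ_k mg d = 251.2 J
At 2: ½mv² + mgh₂ = mgh₁ − W_f
½mv² = 3916.9 − 251.2 − 2087.4 = 1578.3 J
v = √(2 × 1578.3/24.8) = 11.28 m/s

v = 11.3 m/s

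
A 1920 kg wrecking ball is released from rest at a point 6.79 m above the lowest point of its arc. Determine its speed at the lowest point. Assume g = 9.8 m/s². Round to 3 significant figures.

Mechanical energy is conserved (no friction): mgh = ½mv²
The mass cancels from both sides.
v = √(2gh) = √(2 × 9.8 × 6.79) = √133.08 = 11.54 m/s

v = 11.5 m/s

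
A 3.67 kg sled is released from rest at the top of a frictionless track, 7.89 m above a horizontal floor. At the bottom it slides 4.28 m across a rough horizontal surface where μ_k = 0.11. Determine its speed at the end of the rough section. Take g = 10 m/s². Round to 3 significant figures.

Applying the work–energy principle:
mgh = ½mv² + μ_k m g d
W_f = μ_k mg d = (0.11)(3.67)(10)(4.28) = 17.28 J
½mv² = mgh − W_f = 289.56 − 17.28 = 272.28 J
v = √(2 × 272.28/3.67) = 12.18 m/s

v = 12.2 m/s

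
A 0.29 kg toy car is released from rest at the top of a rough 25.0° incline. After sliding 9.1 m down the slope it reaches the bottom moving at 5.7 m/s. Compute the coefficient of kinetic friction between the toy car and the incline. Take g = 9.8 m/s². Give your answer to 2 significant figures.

The energy dissipated by friction is the PE lost minus the KE gained:
mgL sinθ = 10.930 J; ½mv² = 4.7111 J
W_f = 10.930 − 4.7111 = 6.219 J
μ_k = W_f/(mg cosθ · L) = 6.219/(2.576 × 9.1) = 0.2653

μ_k = 0.27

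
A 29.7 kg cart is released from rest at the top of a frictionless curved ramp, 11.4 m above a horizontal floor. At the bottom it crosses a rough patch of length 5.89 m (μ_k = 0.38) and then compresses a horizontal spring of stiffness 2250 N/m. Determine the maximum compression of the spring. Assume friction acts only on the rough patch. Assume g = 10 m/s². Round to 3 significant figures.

x = 1.56 m

Initial energy: E₁ = mgh = (29.7)(10)(11.4) = 3385.8 J
Friction removes W_f = μ_k mg d = (0.38)(29.7)(10)(5.89) = 664.7 J
Energy reaching the spring: E = 3385.8 − 664.7 = 2721.1 J
At max compression ½kx² = E ⇒ x = √(2E/k) = √(2 × 2721.1/2250) = 1.555 m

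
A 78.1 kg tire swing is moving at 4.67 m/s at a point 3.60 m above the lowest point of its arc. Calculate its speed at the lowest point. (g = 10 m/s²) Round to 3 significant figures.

Equating total energy at the two states: ½mv₀² + mgh = ½mv²
The mass cancels from both sides.
v² = v₀² + 2gh = (4.67)² + 2(10)(3.60) = 93.809
v = √93.809 = 9.685 m/s

v = 9.69 m/s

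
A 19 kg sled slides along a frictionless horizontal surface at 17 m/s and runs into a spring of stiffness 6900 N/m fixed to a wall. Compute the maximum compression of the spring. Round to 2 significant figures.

Conservation of energy between contact and max compression: ½mv² = ½kx²
x = v√(m/k) = 17 × √(19/6900) = 0.8921 m

x = 0.89 m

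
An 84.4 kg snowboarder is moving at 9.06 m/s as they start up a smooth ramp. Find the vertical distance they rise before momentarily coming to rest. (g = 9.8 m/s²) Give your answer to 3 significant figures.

h = 4.19 m

Setting KE at the bottom equal to PE gained: ½mv² = mgh
h = v²/(2g) = 9.06²/(2 × 9.8) = 4.188 m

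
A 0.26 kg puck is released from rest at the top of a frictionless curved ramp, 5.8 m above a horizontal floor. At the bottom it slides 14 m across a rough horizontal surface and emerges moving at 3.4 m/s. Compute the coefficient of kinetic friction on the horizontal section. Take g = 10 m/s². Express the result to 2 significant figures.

Applying the work–energy principle:
mgh = ½mv² + μ_k m g d
mgh = 15.080 J; ½mv² = 1.5028 J
W_f = 15.080 − 1.5028 = 13.58 J
μ_k = W_f/(mg·d) = 13.58/(2.600 × 14) = 0.3730

μ_k = 0.37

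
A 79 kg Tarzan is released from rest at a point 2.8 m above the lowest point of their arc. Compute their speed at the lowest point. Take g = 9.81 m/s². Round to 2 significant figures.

Mechanical energy is conserved (no friction): mgh = ½mv²
The mass cancels from both sides.
v = √(2gh) = √(2 × 9.81 × 2.8) = √54.936 = 7.412 m/s

v = 7.4 m/s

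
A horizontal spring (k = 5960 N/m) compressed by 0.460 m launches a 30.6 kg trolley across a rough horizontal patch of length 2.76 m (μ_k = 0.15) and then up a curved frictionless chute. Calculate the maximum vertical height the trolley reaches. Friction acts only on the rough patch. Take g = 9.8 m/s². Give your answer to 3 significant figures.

Spring energy: E₀ = ½kx² = ½(5960)(0.460)² = 630.57 J
Friction: W_f = μ_k mg d = (0.15)(30.6)(9.8)(2.76) = 124.2 J
Energy at base of ramp: E = 630.57 − 124.2 = 506.42 J
At max height all remaining energy is PE: mgh = E ⇒ h = E/(mg) = 506.42/(30.6 × 9.8) = 1.689 m

h = 1.69 m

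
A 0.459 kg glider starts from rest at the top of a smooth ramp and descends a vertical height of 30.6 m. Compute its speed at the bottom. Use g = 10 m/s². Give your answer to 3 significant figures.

v = 24.7 m/s

Mechanical energy is conserved (no friction): mgh = ½mv²
v = √(2gh) = √(2 × 10 × 30.6) = √612.00 = 24.74 m/s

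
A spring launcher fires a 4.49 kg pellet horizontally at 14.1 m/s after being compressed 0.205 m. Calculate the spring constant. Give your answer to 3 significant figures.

Energy stored in the spring equals the launch KE: ½kx² = ½mv²
k = mv²/x² = (4.49)(14.1)²/(0.205)² = 21241 N/m

k = 21200 N/m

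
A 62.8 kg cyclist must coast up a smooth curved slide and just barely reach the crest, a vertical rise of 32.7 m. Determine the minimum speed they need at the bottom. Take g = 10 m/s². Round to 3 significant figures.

v = 25.6 m/s

At the top they are momentarily at rest, so all KE converts to PE: ½mv² = mgh
v = √(2gh) = √(2 × 10 × 32.7) = 25.57 m/s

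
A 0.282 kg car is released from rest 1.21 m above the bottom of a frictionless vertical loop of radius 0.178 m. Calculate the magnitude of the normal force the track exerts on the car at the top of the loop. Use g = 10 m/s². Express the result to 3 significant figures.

N = 24.2 N

Energy from release to top (height 2r): mgh = ½mv_top² + mg(2r)
v_top² = 2g(h − 2r) = 2(10)(1.21 − 0.3560) = 17.080 m²/s²
At the top, both N and weight point toward the centre: N + mg = mv_top²/r
N = m(v_top²/r − g) = 0.282(17.080/0.178 − 10) = 24.24 N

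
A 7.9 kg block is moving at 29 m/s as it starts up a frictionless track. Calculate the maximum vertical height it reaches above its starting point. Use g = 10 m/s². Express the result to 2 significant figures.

h = 42 m

Setting KE at the bottom equal to PE gained: ½mv² = mgh
h = v²/(2g) = 29²/(2 × 10) = 42.05 m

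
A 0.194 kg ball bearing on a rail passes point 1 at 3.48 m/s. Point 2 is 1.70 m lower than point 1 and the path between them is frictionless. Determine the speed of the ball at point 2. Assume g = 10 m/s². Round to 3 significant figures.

By conservation of mechanical energy, ½mv₀² + mgh = ½mv²
The mass cancels from both sides.
v² = v₀² + 2gh = (3.48)² + 2(10)(1.70) = 46.110
v = √46.110 = 6.790 m/s

v = 6.79 m/s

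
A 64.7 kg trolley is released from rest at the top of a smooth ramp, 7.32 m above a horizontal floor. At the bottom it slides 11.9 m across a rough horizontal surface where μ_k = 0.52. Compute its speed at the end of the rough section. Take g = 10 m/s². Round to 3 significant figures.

Energy at the top = energy at the end + work done against friction:
mgh = ½mv² + μ_k m g d
W_f = μ_k mg d = (0.52)(64.7)(10)(11.9) = 4004 J
½mv² = mgh − W_f = 4736.0 − 4004 = 732.40 J
v = √(2 × 732.40/64.7) = 4.758 m/s

v = 4.76 m/s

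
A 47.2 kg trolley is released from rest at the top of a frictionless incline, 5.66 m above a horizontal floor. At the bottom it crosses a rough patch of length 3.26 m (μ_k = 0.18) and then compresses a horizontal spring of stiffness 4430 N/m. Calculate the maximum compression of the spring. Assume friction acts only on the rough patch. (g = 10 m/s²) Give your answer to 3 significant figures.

x = 1.04 m

Initial energy: E₁ = mgh = (47.2)(10)(5.66) = 2671.5 J
Friction removes W_f = μ_k mg d = (0.18)(47.2)(10)(3.26) = 277.0 J
Energy reaching the spring: E = 2671.5 − 277.0 = 2394.6 J
At max compression ½kx² = E ⇒ x = √(2E/k) = √(2 × 2394.6/4430) = 1.040 m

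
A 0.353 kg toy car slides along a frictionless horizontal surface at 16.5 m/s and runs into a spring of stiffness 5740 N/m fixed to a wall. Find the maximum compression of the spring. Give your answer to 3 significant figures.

Conservation of energy between contact and max compression: ½mv² = ½kx²
x = v√(m/k) = 16.5 × √(0.353/5740) = 0.1294 m

x = 0.129 m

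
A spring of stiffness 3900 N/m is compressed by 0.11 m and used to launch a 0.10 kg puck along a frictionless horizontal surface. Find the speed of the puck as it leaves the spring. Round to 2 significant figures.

Conservation of energy: ½kx² = ½mv²
v = x√(k/m) = 0.11 × √(3900/0.10) = 21.72 m/s

v = 22 m/s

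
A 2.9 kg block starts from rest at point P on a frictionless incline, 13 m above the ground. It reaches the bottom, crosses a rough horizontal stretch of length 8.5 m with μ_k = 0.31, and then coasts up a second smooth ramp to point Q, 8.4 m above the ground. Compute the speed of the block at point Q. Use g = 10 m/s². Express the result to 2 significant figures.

Energy at P: mgh₁ = (2.9)(10)(13) = 377.00 J
Friction loss: W_f = μ_k mg d = 76.42 J
At Q: ½mv² + mgh₂ = mgh₁ − W_f
½mv² = 377.00 − 76.42 − 243.60 = 56.985 J
v = √(2 × 56.985/2.9) = 6.269 m/s

v = 6.3 m/s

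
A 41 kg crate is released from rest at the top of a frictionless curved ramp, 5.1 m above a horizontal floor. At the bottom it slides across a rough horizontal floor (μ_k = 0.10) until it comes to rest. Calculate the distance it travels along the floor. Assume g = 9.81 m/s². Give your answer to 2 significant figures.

d = 51 m

Energy at the top = energy at the end + work done against friction:
At rest all PE has been dissipated by friction: mgh = μ_k m g d
d = h/μ_k = 5.1/0.10 = 51.00 m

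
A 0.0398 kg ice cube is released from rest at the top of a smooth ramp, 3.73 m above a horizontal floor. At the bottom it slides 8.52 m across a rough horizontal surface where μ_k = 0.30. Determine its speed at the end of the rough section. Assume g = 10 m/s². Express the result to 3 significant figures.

Energy bookkeeping (friction removes W_f = μ_k N d):
mgh = ½mv² + μ_k m g d
W_f = μ_k mg d = (0.30)(0.0398)(10)(8.52) = 1.017 J
½mv² = mgh − W_f = 1.4845 − 1.017 = 0.46725 J
v = √(2 × 0.46725/0.0398) = 4.846 m/s

v = 4.85 m/s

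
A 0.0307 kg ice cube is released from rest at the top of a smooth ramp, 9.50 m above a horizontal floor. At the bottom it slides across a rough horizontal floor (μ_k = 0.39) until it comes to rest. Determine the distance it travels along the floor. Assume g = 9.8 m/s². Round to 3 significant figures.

Applying the work–energy principle:
At rest all PE has been dissipated by friction: mgh = μ_k m g d
d = h/μ_k = 9.50/0.39 = 24.36 m

d = 24.4 m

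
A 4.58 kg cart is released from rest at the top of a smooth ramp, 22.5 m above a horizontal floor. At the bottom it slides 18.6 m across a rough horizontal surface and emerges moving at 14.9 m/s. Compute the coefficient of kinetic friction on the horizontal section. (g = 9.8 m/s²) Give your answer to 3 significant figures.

μ_k = 0.601

Energy at the top = energy at the end + work done against friction:
mgh = ½mv² + μ_k m g d
mgh = 1009.9 J; ½mv² = 508.40 J
W_f = 1009.9 − 508.40 = 501.5 J
μ_k = W_f/(mg·d) = 501.5/(44.88 × 18.6) = 0.6007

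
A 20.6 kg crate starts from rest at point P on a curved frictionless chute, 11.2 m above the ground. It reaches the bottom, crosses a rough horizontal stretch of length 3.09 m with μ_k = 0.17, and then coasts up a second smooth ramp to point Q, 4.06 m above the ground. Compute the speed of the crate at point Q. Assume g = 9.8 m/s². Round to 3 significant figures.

v = 11.4 m/s

Energy at P: mgh₁ = (20.6)(9.8)(11.2) = 2261.1 J
Friction loss: W_f = μ_k mg d = 106.0 J
At Q: ½mv² + mgh₂ = mgh₁ − W_f
½mv² = 2261.1 − 106.0 − 819.63 = 1335.4 J
v = √(2 × 1335.4/20.6) = 11.39 m/s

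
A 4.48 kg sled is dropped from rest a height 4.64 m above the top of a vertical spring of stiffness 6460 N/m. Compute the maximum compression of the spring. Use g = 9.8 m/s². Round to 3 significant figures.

x = 0.258 m

Take the reference level at the top of the uncompressed spring. At max compression the sled has fallen H + x and is momentarily at rest:
mg(H + x) = ½kx²
½(6460)x² − (4.48)(9.8)x − (4.48)(9.8)(4.64) = 0
3230x² − 43.90x − 203.7 = 0
x = [43.90 + √(1928 + 2.6320e+06)]/(2 × 3230) = 0.2580 m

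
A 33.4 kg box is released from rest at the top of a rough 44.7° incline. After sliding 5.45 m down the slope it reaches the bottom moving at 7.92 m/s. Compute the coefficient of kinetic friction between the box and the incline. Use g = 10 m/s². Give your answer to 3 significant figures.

μ_k = 0.180

mgh = ½mv² + μ_k (mg cosθ) L, with h = L sinθ
mgL sinθ = 1280.4 J; ½mv² = 1047.5 J
W_f = 1280.4 − 1047.5 = 232.9 J
μ_k = W_f/(mg cosθ · L) = 232.9/(237.4 × 5.45) = 0.1800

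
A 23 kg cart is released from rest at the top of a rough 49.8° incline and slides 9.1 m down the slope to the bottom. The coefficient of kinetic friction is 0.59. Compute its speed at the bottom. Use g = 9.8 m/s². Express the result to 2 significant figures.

v = 8.3 m/s

Taking the bottom as reference, mgh = ½mv² + μ_k N L with h = L sinθ, N = mg cosθ:
mgh = mgL sinθ = (23)(9.8)(9.1)sin49.8° = 1566.7 J
W_f = μ_k mg cosθ · L = (0.59)(23)(9.8)cos49.8°·9.1 = 781.1 J
½mv² = 1566.7 − 781.1 = 785.54 J
v = √(2 × 785.54/23) = 8.265 m/s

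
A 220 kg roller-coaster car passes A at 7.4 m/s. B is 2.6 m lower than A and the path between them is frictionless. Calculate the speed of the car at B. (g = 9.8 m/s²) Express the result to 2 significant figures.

Energy conservation between the two points: ½mv₀² + mgh = ½mv²
v² = v₀² + 2gh = (7.4)² + 2(9.8)(2.6) = 105.72
v = √105.72 = 10.28 m/s

v = 10 m/s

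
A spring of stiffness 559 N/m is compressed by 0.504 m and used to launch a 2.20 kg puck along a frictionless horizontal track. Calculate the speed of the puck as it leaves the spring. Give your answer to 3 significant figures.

Spring PE converts entirely to kinetic energy: ½kx² = ½mv²
v = x√(k/m) = 0.504 × √(559/2.20) = 8.034 m/s

v = 8.03 m/s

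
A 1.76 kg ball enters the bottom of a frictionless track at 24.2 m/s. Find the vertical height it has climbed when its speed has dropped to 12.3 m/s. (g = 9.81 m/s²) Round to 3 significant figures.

h = 22.1 m

Conservation of energy: ½mv₁² = ½mv₂² + mgh
h = (v₁² − v₂²)/(2g) = (24.2² − 12.3²)/(2 × 9.81) = 22.14 m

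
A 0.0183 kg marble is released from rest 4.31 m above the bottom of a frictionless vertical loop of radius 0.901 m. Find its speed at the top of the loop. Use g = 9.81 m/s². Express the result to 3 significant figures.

v = 7.01 m/s

Energy conservation: mgh = ½mv_top² + mg(2r)
v_top² = 2g(h − 2r) = 2(9.81)(4.31 − 1.802) = 49.21
v_top = 7.015 m/s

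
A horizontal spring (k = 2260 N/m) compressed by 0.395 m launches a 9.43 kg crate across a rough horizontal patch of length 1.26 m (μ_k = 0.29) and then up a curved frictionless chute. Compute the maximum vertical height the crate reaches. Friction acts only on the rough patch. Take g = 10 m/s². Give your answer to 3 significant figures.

h = 1.50 m

Spring energy: E₀ = ½kx² = ½(2260)(0.395)² = 176.31 J
Friction: W_f = μ_k mg d = (0.29)(9.43)(10)(1.26) = 34.46 J
Energy at base of ramp: E = 176.31 − 34.46 = 141.85 J
At max height all remaining energy is PE: mgh = E ⇒ h = E/(mg) = 141.85/(9.43 × 10) = 1.504 m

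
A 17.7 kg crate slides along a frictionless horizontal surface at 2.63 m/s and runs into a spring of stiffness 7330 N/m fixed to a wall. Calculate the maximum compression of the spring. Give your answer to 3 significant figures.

x = 0.129 m

At max compression the crate is momentarily at rest: ½mv² = ½kx²
x = v√(m/k) = 2.63 × √(17.7/7330) = 0.1292 m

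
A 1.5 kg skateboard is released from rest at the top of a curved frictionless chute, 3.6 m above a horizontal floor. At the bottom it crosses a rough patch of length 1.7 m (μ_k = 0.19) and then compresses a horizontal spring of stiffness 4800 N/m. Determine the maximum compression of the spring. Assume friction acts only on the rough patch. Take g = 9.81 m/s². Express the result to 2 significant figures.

Initial energy: E₁ = mgh = (1.5)(9.81)(3.6) = 52.974 J
Friction removes W_f = μ_k mg d = (0.19)(1.5)(9.81)(1.7) = 4.753 J
Energy reaching the spring: E = 52.974 − 4.753 = 48.221 J
At max compression ½kx² = E ⇒ x = √(2E/k) = √(2 × 48.221/4800) = 0.1417 m

x = 0.14 m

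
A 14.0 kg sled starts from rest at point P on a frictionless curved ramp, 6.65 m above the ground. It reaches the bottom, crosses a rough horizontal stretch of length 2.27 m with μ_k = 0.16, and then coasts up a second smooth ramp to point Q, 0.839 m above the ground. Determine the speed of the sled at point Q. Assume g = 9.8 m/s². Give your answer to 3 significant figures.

v = 10.3 m/s

Energy at P: mgh₁ = (14.0)(9.8)(6.65) = 912.38 J
Friction loss: W_f = μ_k mg d = 49.83 J
At Q: ½mv² + mgh₂ = mgh₁ − W_f
½mv² = 912.38 − 49.83 − 115.11 = 747.44 J
v = √(2 × 747.44/14.0) = 10.33 m/s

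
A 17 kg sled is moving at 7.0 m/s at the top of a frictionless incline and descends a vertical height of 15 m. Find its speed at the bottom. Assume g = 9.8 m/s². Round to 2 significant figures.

Equating total energy at the two states: ½mv₀² + mgh = ½mv²
v² = v₀² + 2gh = (7.0)² + 2(9.8)(15) = 343.00
v = √343.00 = 18.52 m/s

v = 19 m/s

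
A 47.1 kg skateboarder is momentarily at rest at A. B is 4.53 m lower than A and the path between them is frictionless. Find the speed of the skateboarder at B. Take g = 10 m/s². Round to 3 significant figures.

v = 9.52 m/s

Mechanical energy is conserved (no friction): mgh = ½mv²
The mass cancels from both sides.
v = √(2gh) = √(2 × 10 × 4.53) = √90.600 = 9.518 m/s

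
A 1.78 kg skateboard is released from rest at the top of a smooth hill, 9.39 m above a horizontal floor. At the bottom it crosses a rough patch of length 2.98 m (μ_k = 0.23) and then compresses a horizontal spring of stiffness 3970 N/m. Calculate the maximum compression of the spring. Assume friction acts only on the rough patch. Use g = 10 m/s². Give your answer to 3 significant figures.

x = 0.279 m

Initial energy: E₁ = mgh = (1.78)(10)(9.39) = 167.14 J
Friction removes W_f = μ_k mg d = (0.23)(1.78)(10)(2.98) = 12.20 J
Energy reaching the spring: E = 167.14 − 12.20 = 154.94 J
At max compression ½kx² = E ⇒ x = √(2E/k) = √(2 × 154.94/3970) = 0.2794 m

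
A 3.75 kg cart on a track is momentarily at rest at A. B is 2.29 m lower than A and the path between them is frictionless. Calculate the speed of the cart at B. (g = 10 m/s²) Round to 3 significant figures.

By conservation of mechanical energy, mgh = ½mv²
v = √(2gh) = √(2 × 10 × 2.29) = √45.800 = 6.768 m/s

v = 6.77 m/s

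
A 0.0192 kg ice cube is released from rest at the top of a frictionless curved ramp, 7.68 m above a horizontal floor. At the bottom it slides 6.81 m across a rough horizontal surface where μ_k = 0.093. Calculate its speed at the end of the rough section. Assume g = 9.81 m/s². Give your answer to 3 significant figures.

Applying the work–energy principle:
mgh = ½mv² + μ_k m g d
W_f = μ_k mg d = (0.093)(0.0192)(9.81)(6.81) = 0.1193 J
½mv² = mgh − W_f = 1.4465 − 0.1193 = 1.3273 J
v = √(2 × 1.3273/0.0192) = 11.76 m/s

v = 11.8 m/s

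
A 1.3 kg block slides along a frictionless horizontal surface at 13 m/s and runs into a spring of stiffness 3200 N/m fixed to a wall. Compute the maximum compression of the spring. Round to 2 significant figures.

x = 0.26 m

Conservation of energy between contact and max compression: ½mv² = ½kx²
x = v√(m/k) = 13 × √(1.3/3200) = 0.2620 m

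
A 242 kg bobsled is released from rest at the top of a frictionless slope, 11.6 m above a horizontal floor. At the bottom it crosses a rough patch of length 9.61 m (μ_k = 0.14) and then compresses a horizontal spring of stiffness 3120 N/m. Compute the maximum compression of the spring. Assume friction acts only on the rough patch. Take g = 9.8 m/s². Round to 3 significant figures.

x = 3.95 m

Initial energy: E₁ = mgh = (242)(9.8)(11.6) = 27511 J
Friction removes W_f = μ_k mg d = (0.14)(242)(9.8)(9.61) = 3191 J
Energy reaching the spring: E = 27511 − 3191 = 24320 J
At max compression ½kx² = E ⇒ x = √(2E/k) = √(2 × 24320/3120) = 3.948 m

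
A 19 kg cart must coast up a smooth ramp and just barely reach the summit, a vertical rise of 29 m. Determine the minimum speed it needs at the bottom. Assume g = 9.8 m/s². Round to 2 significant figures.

v = 24 m/s

At the top it is momentarily at rest, so all KE converts to PE: ½mv² = mgh
v = √(2gh) = √(2 × 9.8 × 29) = 23.84 m/s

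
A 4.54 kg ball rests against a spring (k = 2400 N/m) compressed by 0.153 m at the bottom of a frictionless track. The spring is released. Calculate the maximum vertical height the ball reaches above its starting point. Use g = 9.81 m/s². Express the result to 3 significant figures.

h = 0.631 m

At maximum height the ball is at rest, so ½kx² = mgh
h = kx²/(2mg) = (2400)(0.153)²/(2 × 4.54 × 9.81) = 0.6307 m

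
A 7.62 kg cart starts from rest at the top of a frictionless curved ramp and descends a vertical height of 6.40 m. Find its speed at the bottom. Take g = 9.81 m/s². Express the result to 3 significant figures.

Equating total energy at the two states: mgh = ½mv²
v = √(2gh) = √(2 × 9.81 × 6.40) = √125.57 = 11.21 m/s

v = 11.2 m/s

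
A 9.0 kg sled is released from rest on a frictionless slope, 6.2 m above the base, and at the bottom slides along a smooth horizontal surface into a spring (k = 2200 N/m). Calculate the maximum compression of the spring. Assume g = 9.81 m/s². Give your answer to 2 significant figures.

Energy conservation (no friction) from release to max compression: mgh = ½kx²
x = √(2mgh/k) = √(2 × 9.0 × 9.81 × 6.2 / 2200) = 0.7054 m

x = 0.71 m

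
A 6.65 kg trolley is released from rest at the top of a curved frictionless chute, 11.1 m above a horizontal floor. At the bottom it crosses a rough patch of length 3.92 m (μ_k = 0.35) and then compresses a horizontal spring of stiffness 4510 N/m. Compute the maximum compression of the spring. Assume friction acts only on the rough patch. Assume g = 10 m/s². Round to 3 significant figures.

x = 0.536 m

Initial energy: E₁ = mgh = (6.65)(10)(11.1) = 738.15 J
Friction removes W_f = μ_k mg d = (0.35)(6.65)(10)(3.92) = 91.24 J
Energy reaching the spring: E = 738.15 − 91.24 = 646.91 J
At max compression ½kx² = E ⇒ x = √(2E/k) = √(2 × 646.91/4510) = 0.5356 m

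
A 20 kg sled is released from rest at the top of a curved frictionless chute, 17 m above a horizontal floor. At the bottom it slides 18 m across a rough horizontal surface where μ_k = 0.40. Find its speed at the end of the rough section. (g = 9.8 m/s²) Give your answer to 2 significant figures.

Applying the work–energy principle:
mgh = ½mv² + μ_k m g d
W_f = μ_k mg d = (0.40)(20)(9.8)(18) = 1411 J
½mv² = mgh − W_f = 3332.0 − 1411 = 1920.8 J
v = √(2 × 1920.8/20) = 13.86 m/s

v = 14 m/s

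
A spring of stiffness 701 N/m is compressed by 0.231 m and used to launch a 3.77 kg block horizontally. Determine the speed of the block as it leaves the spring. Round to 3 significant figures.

v = 3.15 m/s

Conservation of energy: ½kx² = ½mv²
v = x√(k/m) = 0.231 × √(701/3.77) = 3.150 m/s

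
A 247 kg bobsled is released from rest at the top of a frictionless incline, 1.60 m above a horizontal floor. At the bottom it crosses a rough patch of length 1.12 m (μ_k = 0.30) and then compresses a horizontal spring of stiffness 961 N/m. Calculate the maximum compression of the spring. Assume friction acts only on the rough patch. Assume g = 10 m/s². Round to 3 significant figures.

Initial energy: E₁ = mgh = (247)(10)(1.60) = 3952.0 J
Friction removes W_f = μ_k mg d = (0.30)(247)(10)(1.12) = 829.9 J
Energy reaching the spring: E = 3952.0 − 829.9 = 3122.1 J
At max compression ½kx² = E ⇒ x = √(2E/k) = √(2 × 3122.1/961) = 2.549 m

x = 2.55 m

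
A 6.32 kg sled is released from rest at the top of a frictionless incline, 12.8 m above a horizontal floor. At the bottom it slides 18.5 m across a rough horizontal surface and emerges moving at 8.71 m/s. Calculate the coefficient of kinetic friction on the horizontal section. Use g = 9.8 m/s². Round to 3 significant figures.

Energy at the top = energy at the end + work done against friction:
mgh = ½mv² + μ_k m g d
mgh = 792.78 J; ½mv² = 239.73 J
W_f = 792.78 − 239.73 = 553.1 J
μ_k = W_f/(mg·d) = 553.1/(61.94 × 18.5) = 0.4827

μ_k = 0.483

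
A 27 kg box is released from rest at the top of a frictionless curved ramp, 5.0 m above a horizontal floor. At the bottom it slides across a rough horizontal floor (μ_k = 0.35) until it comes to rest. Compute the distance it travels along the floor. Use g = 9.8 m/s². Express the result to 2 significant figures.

Energy at the top = energy at the end + work done against friction:
At rest all PE has been dissipated by friction: mgh = μ_k m g d
d = h/μ_k = 5.0/0.35 = 14.29 m

d = 14 m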